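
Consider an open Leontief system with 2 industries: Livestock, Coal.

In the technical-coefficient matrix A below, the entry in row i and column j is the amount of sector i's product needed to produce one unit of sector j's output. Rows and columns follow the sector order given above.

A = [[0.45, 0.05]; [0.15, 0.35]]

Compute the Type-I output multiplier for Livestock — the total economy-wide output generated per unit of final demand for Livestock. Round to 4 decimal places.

m_L = 2.2857

I − A =
  [   0.55    -0.05]
  [  -0.15     0.65]
det(I−A) = (0.55)(0.65) − (-0.05)(-0.15) = 0.3500
adj(I−A) = [[0.65, 0.05], [0.15, 0.55]]
(I − A)⁻¹ = adj(I−A) / det(I−A) ≈
  [   1.85714     0.14286]
  [   0.42857     1.57143]
The output multiplier for sector j is the column-j sum of the Leontief inverse (I − A)⁻¹ = adj(I−A) / det(I−A).
Column L of adj(I−A): (0.65, 0.15); det(I−A) = 0.3500.
m_L = (0.65 + 0.15) / 0.3500 = 0.80 / 0.3500 ≈ 2.2857.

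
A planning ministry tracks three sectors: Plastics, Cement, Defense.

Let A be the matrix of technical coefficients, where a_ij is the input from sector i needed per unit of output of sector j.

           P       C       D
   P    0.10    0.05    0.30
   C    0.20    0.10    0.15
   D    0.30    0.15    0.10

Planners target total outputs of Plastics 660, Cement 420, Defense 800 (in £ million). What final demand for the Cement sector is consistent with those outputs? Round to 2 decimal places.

d_C = 126.00

I − A =
  [   0.90    -0.05    -0.30]
  [  -0.20     0.90    -0.15]
  [  -0.30    -0.15     0.90]
d = (I − A) x:
  d_P = (+0.90)·660 + (-0.05)·420 + (-0.30)·800 = 333.00
  d_C = (-0.20)·660 + (+0.90)·420 + (-0.15)·800 = 126.00
  d_D = (-0.30)·660 + (-0.15)·420 + (+0.90)·800 = 459.00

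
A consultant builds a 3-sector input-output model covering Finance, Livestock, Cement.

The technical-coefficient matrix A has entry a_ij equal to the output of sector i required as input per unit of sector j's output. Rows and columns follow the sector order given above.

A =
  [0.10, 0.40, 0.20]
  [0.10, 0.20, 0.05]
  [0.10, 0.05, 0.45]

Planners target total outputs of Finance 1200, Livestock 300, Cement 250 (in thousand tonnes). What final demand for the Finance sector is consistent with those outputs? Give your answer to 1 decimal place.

I − A =
  [   0.90    -0.40    -0.20]
  [  -0.10     0.80    -0.05]
  [  -0.10    -0.05     0.55]
d = (I − A) x:
  d_F = (+0.90)·1200 + (-0.40)·300 + (-0.20)·250 = 910.0
  d_L = (-0.10)·1200 + (+0.80)·300 + (-0.05)·250 = 107.5
  d_C = (-0.10)·1200 + (-0.05)·300 + (+0.55)·250 = 2.5

d_F = 910.0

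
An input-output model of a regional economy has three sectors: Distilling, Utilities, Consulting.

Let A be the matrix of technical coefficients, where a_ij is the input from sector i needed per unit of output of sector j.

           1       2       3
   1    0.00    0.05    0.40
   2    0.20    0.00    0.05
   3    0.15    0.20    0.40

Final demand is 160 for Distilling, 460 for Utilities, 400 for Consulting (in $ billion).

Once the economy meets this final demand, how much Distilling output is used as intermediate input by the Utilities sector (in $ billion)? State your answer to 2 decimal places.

I − A =
  [   1.00    -0.05    -0.40]
  [  -0.20     1.00    -0.05]
  [  -0.15    -0.20     0.60]
Cofactors of I−A, C_ij = (−1)^(i+j)·(minor ij) (rows/columns in the sector order above):
  C_11 = (1.00)(0.60) − (-0.05)(-0.20) = 0.5900
  C_12 = −[(-0.20)(0.60) − (-0.05)(-0.15)] = 0.1275
  C_13 = (-0.20)(-0.20) − (1.00)(-0.15) = 0.1900
  C_21 = −[(-0.05)(0.60) − (-0.40)(-0.20)] = 0.1100
  C_22 = (1.00)(0.60) − (-0.40)(-0.15) = 0.5400
  C_23 = −[(1.00)(-0.20) − (-0.05)(-0.15)] = 0.2075
  C_31 = (-0.05)(-0.05) − (-0.40)(1.00) = 0.4025
  C_32 = −[(1.00)(-0.05) − (-0.40)(-0.20)] = 0.1300
  C_33 = (1.00)(1.00) − (-0.05)(-0.20) = 0.9900
det(I−A) = Σ_j (I−A)_1j·C_1j = (1.00)(0.5900) + (-0.05)(0.1275) + (-0.40)(0.1900) = 0.507625
adj(I−A) = Cᵀ =
  [ 0.5900   0.1100   0.4025]
  [ 0.1275   0.5400   0.1300]
  [ 0.1900   0.2075   0.9900]
(I − A)⁻¹ = adj(I−A) / det(I−A) ≈
  [   1.1623     0.2167     0.7929]
  [   0.2512     1.0638     0.2561]
  [   0.3743     0.4088     1.9503]
First solve x = (I − A)⁻¹ d = adj(I−A)·d / det(I−A); in particular x_2 = (0.1275·160 + 0.5400·460 + 0.1300·400) / 0.507625 = 320.80 / 0.507625 ≈ 631.9626.
Intermediate flow from 1 to 2: z_12 = a_12 · x_2 = 0.05 × 320.80 / 0.507625 = 16.04 / 0.507625 ≈ 31.60.

z_12 = 31.60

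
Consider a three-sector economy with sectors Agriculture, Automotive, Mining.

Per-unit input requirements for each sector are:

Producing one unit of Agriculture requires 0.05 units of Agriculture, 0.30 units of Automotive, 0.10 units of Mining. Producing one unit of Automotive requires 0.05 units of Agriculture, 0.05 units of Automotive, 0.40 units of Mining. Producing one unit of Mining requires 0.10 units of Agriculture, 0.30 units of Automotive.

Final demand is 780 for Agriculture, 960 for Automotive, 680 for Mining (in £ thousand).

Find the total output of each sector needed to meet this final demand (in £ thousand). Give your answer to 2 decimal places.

x_1 = 1077.42, x_2 = 1830.78, x_3 = 1520.05

I − A =
  [   0.95    -0.05    -0.10]
  [  -0.30     0.95    -0.30]
  [  -0.10    -0.40     1.00]
Cofactors of I−A, C_ij = (−1)^(i+j)·(minor ij) (rows/columns in the sector order above):
  C_11 = (0.95)(1.00) − (-0.30)(-0.40) = 0.8300
  C_12 = −[(-0.30)(1.00) − (-0.30)(-0.10)] = 0.3300
  C_13 = (-0.30)(-0.40) − (0.95)(-0.10) = 0.2150
  C_21 = −[(-0.05)(1.00) − (-0.10)(-0.40)] = 0.0900
  C_22 = (0.95)(1.00) − (-0.10)(-0.10) = 0.9400
  C_23 = −[(0.95)(-0.40) − (-0.05)(-0.10)] = 0.3850
  C_31 = (-0.05)(-0.30) − (-0.10)(0.95) = 0.1100
  C_32 = −[(0.95)(-0.30) − (-0.10)(-0.30)] = 0.3150
  C_33 = (0.95)(0.95) − (-0.05)(-0.30) = 0.8875
det(I−A) = Σ_j (I−A)_1j·C_1j = (0.95)(0.8300) + (-0.05)(0.3300) + (-0.10)(0.2150) = 0.7505
adj(I−A) = Cᵀ =
  [ 0.8300   0.0900   0.1100]
  [ 0.3300   0.9400   0.3150]
  [ 0.2150   0.3850   0.8875]
(I − A)⁻¹ = adj(I−A) / det(I−A) ≈
  [   1.1059     0.1199     0.1466]
  [   0.4397     1.2525     0.4197]
  [   0.2865     0.5130     1.1825]
x = (I − A)⁻¹ d = adj(I−A)·d / det(I−A), with det(I−A) = 0.7505:
  x_1 = (0.8300·780 + 0.0900·960 + 0.1100·680) / 0.7505 = 808.60 / 0.7505 ≈ 1077.42
  x_2 = (0.3300·780 + 0.9400·960 + 0.3150·680) / 0.7505 = 1374.00 / 0.7505 ≈ 1830.78
  x_3 = (0.2150·780 + 0.3850·960 + 0.8875·680) / 0.7505 = 1140.80 / 0.7505 ≈ 1520.05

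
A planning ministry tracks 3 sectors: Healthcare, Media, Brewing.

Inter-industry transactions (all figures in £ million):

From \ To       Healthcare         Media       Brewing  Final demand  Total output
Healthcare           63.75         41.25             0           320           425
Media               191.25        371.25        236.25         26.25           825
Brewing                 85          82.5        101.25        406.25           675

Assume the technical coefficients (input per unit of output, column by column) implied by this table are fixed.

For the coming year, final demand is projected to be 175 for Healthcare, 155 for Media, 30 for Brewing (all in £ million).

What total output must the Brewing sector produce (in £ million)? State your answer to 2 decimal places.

Technical coefficients a_ij = z_ij / X_j:
  a_11 = 63.75/425 = 0.15, a_21 = 191.25/425 = 0.45, a_31 = 85/425 = 0.20
  a_12 = 41.25/825 = 0.05, a_22 = 371.25/825 = 0.45, a_32 = 82.5/825 = 0.10
  a_13 = 0/675 = 0.00, a_23 = 236.25/675 = 0.35, a_33 = 101.25/675 = 0.15
I − A =
  [   0.85    -0.05     0.00]
  [  -0.45     0.55    -0.35]
  [  -0.20    -0.10     0.85]
Cofactors of I−A, C_ij = (−1)^(i+j)·(minor ij) (rows/columns in the sector order above):
  C_11 = (0.55)(0.85) − (-0.35)(-0.10) = 0.4325
  C_12 = −[(-0.45)(0.85) − (-0.35)(-0.20)] = 0.4525
  C_13 = (-0.45)(-0.10) − (0.55)(-0.20) = 0.1550
  C_21 = −[(-0.05)(0.85) − (0.00)(-0.10)] = 0.0425
  C_22 = (0.85)(0.85) − (0.00)(-0.20) = 0.7225
  C_23 = −[(0.85)(-0.10) − (-0.05)(-0.20)] = 0.0950
  C_31 = (-0.05)(-0.35) − (0.00)(0.55) = 0.0175
  C_32 = −[(0.85)(-0.35) − (0.00)(-0.45)] = 0.2975
  C_33 = (0.85)(0.55) − (-0.05)(-0.45) = 0.4450
det(I−A) = Σ_j (I−A)_1j·C_1j = (0.85)(0.4325) + (-0.05)(0.4525) + (0.00)(0.1550) = 0.3450
adj(I−A) = Cᵀ =
  [ 0.4325   0.0425   0.0175]
  [ 0.4525   0.7225   0.2975]
  [ 0.1550   0.0950   0.4450]
(I − A)⁻¹ = adj(I−A) / det(I−A) ≈
  [   1.2536     0.1232     0.0507]
  [   1.3116     2.0942     0.8623]
  [   0.4493     0.2754     1.2899]
x = (I − A)⁻¹ d = adj(I−A)·d / det(I−A), with det(I−A) = 0.3450:
  x_1 = (0.4325·175 + 0.0425·155 + 0.0175·30) / 0.3450 = 82.80 / 0.3450 = 240.00
  x_2 = (0.4525·175 + 0.7225·155 + 0.2975·30) / 0.3450 = 200.10 / 0.3450 = 580.00
  x_3 = (0.1550·175 + 0.0950·155 + 0.4450·30) / 0.3450 = 55.20 / 0.3450 = 160.00

x_3 = 160.00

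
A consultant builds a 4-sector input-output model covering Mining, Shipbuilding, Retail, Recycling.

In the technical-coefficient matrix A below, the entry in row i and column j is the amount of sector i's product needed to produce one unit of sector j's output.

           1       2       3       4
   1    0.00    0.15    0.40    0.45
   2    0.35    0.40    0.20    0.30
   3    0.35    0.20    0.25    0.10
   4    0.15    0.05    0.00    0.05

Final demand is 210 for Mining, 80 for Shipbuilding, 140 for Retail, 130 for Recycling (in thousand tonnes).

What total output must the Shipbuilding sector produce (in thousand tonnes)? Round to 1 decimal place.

x_2 = 1183.0

I − A =
  [   1.00    -0.15    -0.40    -0.45]
  [  -0.35     0.60    -0.20    -0.30]
  [  -0.35    -0.20     0.75    -0.10]
  [  -0.15    -0.05     0.00     0.95]
Compute the cofactors C_ij = (−1)^(i+j)·(3×3 minor ij) of I−A; the adjugate is their transpose:
adj(I−A) = Cᵀ =
  [ 0.377250   0.201750   0.255000   0.269250]
  [ 0.352625   0.522875   0.327500   0.366625]
  [ 0.280500   0.241500   0.450000   0.256500]
  [ 0.078125   0.059375   0.057500   0.248125]
det(I−A) = Σ_j (I−A)_1j·C_1j = (1.00)(0.377250) + (-0.15)(0.352625) + (-0.40)(0.280500) + (-0.45)(0.078125) = 0.1770
(I − A)⁻¹ = adj(I−A) / det(I−A) ≈
  [   2.1314     1.1398     1.4407     1.5212]
  [   1.9922     2.9541     1.8503     2.0713]
  [   1.5847     1.3644     2.5424     1.4492]
  [   0.4414     0.3355     0.3249     1.4018]
x = (I − A)⁻¹ d = adj(I−A)·d / det(I−A), with det(I−A) = 0.1770:
  x_1 = (0.377250·210 + 0.201750·80 + 0.255000·140 + 0.269250·130) / 0.1770 = 166.065 / 0.1770 ≈ 938.2
  x_2 = (0.352625·210 + 0.522875·80 + 0.327500·140 + 0.366625·130) / 0.1770 = 209.3925 / 0.1770 ≈ 1183.0
  x_3 = (0.280500·210 + 0.241500·80 + 0.450000·140 + 0.256500·130) / 0.1770 = 174.57 / 0.1770 ≈ 986.3
  x_4 = (0.078125·210 + 0.059375·80 + 0.057500·140 + 0.248125·130) / 0.1770 = 61.4625 / 0.1770 ≈ 347.2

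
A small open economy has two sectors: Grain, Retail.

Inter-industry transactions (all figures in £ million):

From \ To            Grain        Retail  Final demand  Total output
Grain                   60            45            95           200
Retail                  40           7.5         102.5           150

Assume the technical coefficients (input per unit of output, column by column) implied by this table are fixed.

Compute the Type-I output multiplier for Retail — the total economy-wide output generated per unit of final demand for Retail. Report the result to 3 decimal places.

Technical coefficients a_ij = z_ij / X_j:
  a_GG = 60/200 = 0.30, a_RG = 40/200 = 0.20
  a_GR = 45/150 = 0.30, a_RR = 7.5/150 = 0.05
I − A =
  [   0.70    -0.30]
  [  -0.20     0.95]
det(I−A) = (0.70)(0.95) − (-0.30)(-0.20) = 0.6050
adj(I−A) = [[0.95, 0.30], [0.20, 0.70]]
(I − A)⁻¹ = adj(I−A) / det(I−A) ≈
  [   1.5702     0.4959]
  [   0.3306     1.1570]
The output multiplier for sector j is the column-j sum of the Leontief inverse (I − A)⁻¹ = adj(I−A) / det(I−A).
Column R of adj(I−A): (0.30, 0.70); det(I−A) = 0.6050.
m_R = (0.30 + 0.70) / 0.6050 = 1.00 / 0.6050 ≈ 1.653.

m_R = 1.653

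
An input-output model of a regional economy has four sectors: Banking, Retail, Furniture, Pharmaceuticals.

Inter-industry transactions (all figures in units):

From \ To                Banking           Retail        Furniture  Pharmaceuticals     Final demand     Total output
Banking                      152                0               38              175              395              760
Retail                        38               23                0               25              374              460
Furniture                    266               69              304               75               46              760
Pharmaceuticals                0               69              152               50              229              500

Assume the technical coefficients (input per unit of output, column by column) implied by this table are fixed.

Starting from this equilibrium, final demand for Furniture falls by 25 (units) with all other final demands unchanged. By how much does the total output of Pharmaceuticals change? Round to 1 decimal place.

Technical coefficients a_ij = z_ij / X_j:
  a_BB = 152/760 = 0.20, a_RB = 38/760 = 0.05, a_FB = 266/760 = 0.35, a_PB = 0/760 = 0.00
  a_BR = 0/460 = 0.00, a_RR = 23/460 = 0.05, a_FR = 69/460 = 0.15, a_PR = 69/460 = 0.15
  a_BF = 38/760 = 0.05, a_RF = 0/760 = 0.00, a_FF = 304/760 = 0.40, a_PF = 152/760 = 0.20
  a_BP = 175/500 = 0.35, a_RP = 25/500 = 0.05, a_FP = 75/500 = 0.15, a_PP = 50/500 = 0.10
I − A =
  [   0.80     0.00    -0.05    -0.35]
  [  -0.05     0.95     0.00    -0.05]
  [  -0.35    -0.15     0.60    -0.15]
  [   0.00    -0.15    -0.20     0.90]
Compute the cofactors C_ij = (−1)^(i+j)·(3×3 minor ij) of I−A; the adjugate is their transpose:
adj(I−A) = Cᵀ =
  [ 0.478500   0.049875   0.108875   0.207000]
  [ 0.029000   0.367750   0.013750   0.034000]
  [ 0.304500   0.144375   0.675375   0.239000]
  [ 0.072500   0.093375   0.152375   0.439000]
det(I−A) = Σ_j (I−A)_1j·C_1j = (0.80)(0.478500) + (0.00)(0.029000) + (-0.05)(0.304500) + (-0.35)(0.072500) = 0.3422
(I − A)⁻¹ = adj(I−A) / det(I−A) ≈
  [   1.3983     0.1457     0.3182     0.6049]
  [   0.0847     1.0747     0.0402     0.0994]
  [   0.8898     0.4219     1.9736     0.6984]
  [   0.2119     0.2729     0.4453     1.2829]
Δx = (I − A)⁻¹ Δd with Δd having -25 in the Furniture component and 0 elsewhere.
So Δx_P = L_PF · (-25), where L_PF = adj(I−A)_PF / det(I−A) = 0.152375 / 0.3422.
Δx_P = 0.152375 × (-25) / 0.3422 = -3.809375 / 0.3422 ≈ -11.1.

Δx_P = -11.1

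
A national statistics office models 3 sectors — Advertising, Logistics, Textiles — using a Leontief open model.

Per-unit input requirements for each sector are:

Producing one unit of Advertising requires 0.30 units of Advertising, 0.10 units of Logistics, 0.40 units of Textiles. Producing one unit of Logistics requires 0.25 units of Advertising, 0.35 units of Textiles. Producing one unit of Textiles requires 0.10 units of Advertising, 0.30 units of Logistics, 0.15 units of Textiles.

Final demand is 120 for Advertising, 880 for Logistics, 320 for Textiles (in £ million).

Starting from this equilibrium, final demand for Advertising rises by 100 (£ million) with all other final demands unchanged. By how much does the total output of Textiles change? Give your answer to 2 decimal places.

I − A =
  [   0.70    -0.25    -0.10]
  [  -0.10     1.00    -0.30]
  [  -0.40    -0.35     0.85]
Cofactors of I−A, C_ij = (−1)^(i+j)·(minor ij) (rows/columns in the sector order above):
  C_11 = (1.00)(0.85) − (-0.30)(-0.35) = 0.7450
  C_12 = −[(-0.10)(0.85) − (-0.30)(-0.40)] = 0.2050
  C_13 = (-0.10)(-0.35) − (1.00)(-0.40) = 0.4350
  C_21 = −[(-0.25)(0.85) − (-0.10)(-0.35)] = 0.2475
  C_22 = (0.70)(0.85) − (-0.10)(-0.40) = 0.5550
  C_23 = −[(0.70)(-0.35) − (-0.25)(-0.40)] = 0.3450
  C_31 = (-0.25)(-0.30) − (-0.10)(1.00) = 0.1750
  C_32 = −[(0.70)(-0.30) − (-0.10)(-0.10)] = 0.2200
  C_33 = (0.70)(1.00) − (-0.25)(-0.10) = 0.6750
det(I−A) = Σ_j (I−A)_1j·C_1j = (0.70)(0.7450) + (-0.25)(0.2050) + (-0.10)(0.4350) = 0.42675
adj(I−A) = Cᵀ =
  [ 0.7450   0.2475   0.1750]
  [ 0.2050   0.5550   0.2200]
  [ 0.4350   0.3450   0.6750]
(I − A)⁻¹ = adj(I−A) / det(I−A) ≈
  [   1.7458     0.5800     0.4101]
  [   0.4804     1.3005     0.5155]
  [   1.0193     0.8084     1.5817]
Δx = (I − A)⁻¹ Δd with Δd having +100 in the Advertising component and 0 elsewhere.
So Δx_T = L_TA · (+100), where L_TA = adj(I−A)_TA / det(I−A) = 0.4350 / 0.42675.
Δx_T = 0.4350 × (+100) / 0.42675 = 43.50 / 0.42675 ≈ 101.93.

Δx_T = 101.93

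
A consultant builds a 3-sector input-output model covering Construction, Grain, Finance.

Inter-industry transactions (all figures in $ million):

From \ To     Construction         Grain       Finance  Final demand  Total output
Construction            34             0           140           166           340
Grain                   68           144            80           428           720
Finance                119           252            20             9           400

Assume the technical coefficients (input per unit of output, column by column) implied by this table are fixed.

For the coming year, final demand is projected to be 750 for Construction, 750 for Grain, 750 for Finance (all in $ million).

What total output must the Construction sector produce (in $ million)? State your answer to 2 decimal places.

x_C = 1643.68

Technical coefficients a_ij = z_ij / X_j:
  a_CC = 34/340 = 0.10, a_GC = 68/340 = 0.20, a_FC = 119/340 = 0.35
  a_CG = 0/720 = 0.00, a_GG = 144/720 = 0.20, a_FG = 252/720 = 0.35
  a_CF = 140/400 = 0.35, a_GF = 80/400 = 0.20, a_FF = 20/400 = 0.05
I − A =
  [   0.90     0.00    -0.35]
  [  -0.20     0.80    -0.20]
  [  -0.35    -0.35     0.95]
Cofactors of I−A, C_ij = (−1)^(i+j)·(minor ij) (rows/columns in the sector order above):
  C_11 = (0.80)(0.95) − (-0.20)(-0.35) = 0.6900
  C_12 = −[(-0.20)(0.95) − (-0.20)(-0.35)] = 0.2600
  C_13 = (-0.20)(-0.35) − (0.80)(-0.35) = 0.3500
  C_21 = −[(0.00)(0.95) − (-0.35)(-0.35)] = 0.1225
  C_22 = (0.90)(0.95) − (-0.35)(-0.35) = 0.7325
  C_23 = −[(0.90)(-0.35) − (0.00)(-0.35)] = 0.3150
  C_31 = (0.00)(-0.20) − (-0.35)(0.80) = 0.2800
  C_32 = −[(0.90)(-0.20) − (-0.35)(-0.20)] = 0.2500
  C_33 = (0.90)(0.80) − (0.00)(-0.20) = 0.7200
det(I−A) = Σ_j (I−A)_1j·C_1j = (0.90)(0.6900) + (0.00)(0.2600) + (-0.35)(0.3500) = 0.4985
adj(I−A) = Cᵀ =
  [ 0.6900   0.1225   0.2800]
  [ 0.2600   0.7325   0.2500]
  [ 0.3500   0.3150   0.7200]
(I − A)⁻¹ = adj(I−A) / det(I−A) ≈
  [   1.3842     0.2457     0.5617]
  [   0.5216     1.4694     0.5015]
  [   0.7021     0.6319     1.4443]
x = (I − A)⁻¹ d = adj(I−A)·d / det(I−A), with det(I−A) = 0.4985:
  x_C = (0.6900·750 + 0.1225·750 + 0.2800·750) / 0.4985 = 819.375 / 0.4985 ≈ 1643.68
  x_G = (0.2600·750 + 0.7325·750 + 0.2500·750) / 0.4985 = 931.875 / 0.4985 ≈ 1869.36
  x_F = (0.3500·750 + 0.3150·750 + 0.7200·750) / 0.4985 = 1038.75 / 0.4985 ≈ 2083.75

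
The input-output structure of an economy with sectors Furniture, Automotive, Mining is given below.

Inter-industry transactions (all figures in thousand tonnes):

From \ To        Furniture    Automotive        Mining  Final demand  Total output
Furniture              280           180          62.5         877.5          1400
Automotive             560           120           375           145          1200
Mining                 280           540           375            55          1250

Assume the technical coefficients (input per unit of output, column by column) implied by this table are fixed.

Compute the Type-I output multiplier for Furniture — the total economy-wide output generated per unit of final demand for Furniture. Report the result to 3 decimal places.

m_F = 3.654

Technical coefficients a_ij = z_ij / X_j:
  a_FF = 280/1400 = 0.20, a_AF = 560/1400 = 0.40, a_MF = 280/1400 = 0.20
  a_FA = 180/1200 = 0.15, a_AA = 120/1200 = 0.10, a_MA = 540/1200 = 0.45
  a_FM = 62.5/1250 = 0.05, a_AM = 375/1250 = 0.30, a_MM = 375/1250 = 0.30
I − A =
  [   0.80    -0.15    -0.05]
  [  -0.40     0.90    -0.30]
  [  -0.20    -0.45     0.70]
Cofactors of I−A, C_ij = (−1)^(i+j)·(minor ij) (rows/columns in the sector order above):
  C_11 = (0.90)(0.70) − (-0.30)(-0.45) = 0.4950
  C_12 = −[(-0.40)(0.70) − (-0.30)(-0.20)] = 0.3400
  C_13 = (-0.40)(-0.45) − (0.90)(-0.20) = 0.3600
  C_21 = −[(-0.15)(0.70) − (-0.05)(-0.45)] = 0.1275
  C_22 = (0.80)(0.70) − (-0.05)(-0.20) = 0.5500
  C_23 = −[(0.80)(-0.45) − (-0.15)(-0.20)] = 0.3900
  C_31 = (-0.15)(-0.30) − (-0.05)(0.90) = 0.0900
  C_32 = −[(0.80)(-0.30) − (-0.05)(-0.40)] = 0.2600
  C_33 = (0.80)(0.90) − (-0.15)(-0.40) = 0.6600
det(I−A) = Σ_j (I−A)_1j·C_1j = (0.80)(0.4950) + (-0.15)(0.3400) + (-0.05)(0.3600) = 0.3270
adj(I−A) = Cᵀ =
  [ 0.4950   0.1275   0.0900]
  [ 0.3400   0.5500   0.2600]
  [ 0.3600   0.3900   0.6600]
(I − A)⁻¹ = adj(I−A) / det(I−A) ≈
  [   1.5138     0.3899     0.2752]
  [   1.0398     1.6820     0.7951]
  [   1.1009     1.1927     2.0183]
The output multiplier for sector j is the column-j sum of the Leontief inverse (I − A)⁻¹ = adj(I−A) / det(I−A).
Column F of adj(I−A): (0.4950, 0.3400, 0.3600); det(I−A) = 0.3270.
m_F = (0.4950 + 0.3400 + 0.3600) / 0.3270 = 1.195 / 0.3270 ≈ 3.654.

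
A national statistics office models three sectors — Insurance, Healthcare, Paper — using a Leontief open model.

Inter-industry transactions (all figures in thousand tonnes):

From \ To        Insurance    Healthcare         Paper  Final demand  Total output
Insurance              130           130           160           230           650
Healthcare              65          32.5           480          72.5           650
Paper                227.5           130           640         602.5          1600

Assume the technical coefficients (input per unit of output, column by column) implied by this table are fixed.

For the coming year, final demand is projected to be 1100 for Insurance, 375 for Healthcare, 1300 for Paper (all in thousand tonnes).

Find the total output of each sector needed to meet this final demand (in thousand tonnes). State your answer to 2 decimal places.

x_I = 2398.82, x_H = 1981.97, x_P = 4226.64

Technical coefficients a_ij = z_ij / X_j:
  a_II = 130/650 = 0.20, a_HI = 65/650 = 0.10, a_PI = 227.5/650 = 0.35
  a_IH = 130/650 = 0.20, a_HH = 32.5/650 = 0.05, a_PH = 130/650 = 0.20
  a_IP = 160/1600 = 0.10, a_HP = 480/1600 = 0.30, a_PP = 640/1600 = 0.40
I − A =
  [   0.80    -0.20    -0.10]
  [  -0.10     0.95    -0.30]
  [  -0.35    -0.20     0.60]
Cofactors of I−A, C_ij = (−1)^(i+j)·(minor ij) (rows/columns in the sector order above):
  C_11 = (0.95)(0.60) − (-0.30)(-0.20) = 0.5100
  C_12 = −[(-0.10)(0.60) − (-0.30)(-0.35)] = 0.1650
  C_13 = (-0.10)(-0.20) − (0.95)(-0.35) = 0.3525
  C_21 = −[(-0.20)(0.60) − (-0.10)(-0.20)] = 0.1400
  C_22 = (0.80)(0.60) − (-0.10)(-0.35) = 0.4450
  C_23 = −[(0.80)(-0.20) − (-0.20)(-0.35)] = 0.2300
  C_31 = (-0.20)(-0.30) − (-0.10)(0.95) = 0.1550
  C_32 = −[(0.80)(-0.30) − (-0.10)(-0.10)] = 0.2500
  C_33 = (0.80)(0.95) − (-0.20)(-0.10) = 0.7400
det(I−A) = Σ_j (I−A)_1j·C_1j = (0.80)(0.5100) + (-0.20)(0.1650) + (-0.10)(0.3525) = 0.33975
adj(I−A) = Cᵀ =
  [ 0.5100   0.1400   0.1550]
  [ 0.1650   0.4450   0.2500]
  [ 0.3525   0.2300   0.7400]
(I − A)⁻¹ = adj(I−A) / det(I−A) ≈
  [   1.5011     0.4121     0.4562]
  [   0.4857     1.3098     0.7358]
  [   1.0375     0.6770     2.1781]
x = (I − A)⁻¹ d = adj(I−A)·d / det(I−A), with det(I−A) = 0.33975:
  x_I = (0.5100·1100 + 0.1400·375 + 0.1550·1300) / 0.33975 = 815.00 / 0.33975 ≈ 2398.82
  x_H = (0.1650·1100 + 0.4450·375 + 0.2500·1300) / 0.33975 = 673.375 / 0.33975 ≈ 1981.97
  x_P = (0.3525·1100 + 0.2300·375 + 0.7400·1300) / 0.33975 = 1436.00 / 0.33975 ≈ 4226.64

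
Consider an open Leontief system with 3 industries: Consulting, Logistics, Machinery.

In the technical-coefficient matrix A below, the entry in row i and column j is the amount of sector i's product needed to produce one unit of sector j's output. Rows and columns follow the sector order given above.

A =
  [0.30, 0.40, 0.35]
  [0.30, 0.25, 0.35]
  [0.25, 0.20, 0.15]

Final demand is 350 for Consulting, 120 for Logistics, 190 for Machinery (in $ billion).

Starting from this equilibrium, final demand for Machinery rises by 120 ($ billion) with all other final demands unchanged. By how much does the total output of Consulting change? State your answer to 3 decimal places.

Δx_C = 278.186

I − A =
  [   0.70    -0.40    -0.35]
  [  -0.30     0.75    -0.35]
  [  -0.25    -0.20     0.85]
Cofactors of I−A, C_ij = (−1)^(i+j)·(minor ij) (rows/columns in the sector order above):
  C_11 = (0.75)(0.85) − (-0.35)(-0.20) = 0.5675
  C_12 = −[(-0.30)(0.85) − (-0.35)(-0.25)] = 0.3425
  C_13 = (-0.30)(-0.20) − (0.75)(-0.25) = 0.2475
  C_21 = −[(-0.40)(0.85) − (-0.35)(-0.20)] = 0.4100
  C_22 = (0.70)(0.85) − (-0.35)(-0.25) = 0.5075
  C_23 = −[(0.70)(-0.20) − (-0.40)(-0.25)] = 0.2400
  C_31 = (-0.40)(-0.35) − (-0.35)(0.75) = 0.4025
  C_32 = −[(0.70)(-0.35) − (-0.35)(-0.30)] = 0.3500
  C_33 = (0.70)(0.75) − (-0.40)(-0.30) = 0.4050
det(I−A) = Σ_j (I−A)_1j·C_1j = (0.70)(0.5675) + (-0.40)(0.3425) + (-0.35)(0.2475) = 0.173625
adj(I−A) = Cᵀ =
  [ 0.5675   0.4100   0.4025]
  [ 0.3425   0.5075   0.3500]
  [ 0.2475   0.2400   0.4050]
(I − A)⁻¹ = adj(I−A) / det(I−A) ≈
  [   3.2685     2.3614     2.3182]
  [   1.9726     2.9230     2.0158]
  [   1.4255     1.3823     2.3326]
Δx = (I − A)⁻¹ Δd with Δd having +120 in the Machinery component and 0 elsewhere.
So Δx_C = L_CM · (+120), where L_CM = adj(I−A)_CM / det(I−A) = 0.4025 / 0.173625.
Δx_C = 0.4025 × (+120) / 0.173625 = 48.30 / 0.173625 ≈ 278.186.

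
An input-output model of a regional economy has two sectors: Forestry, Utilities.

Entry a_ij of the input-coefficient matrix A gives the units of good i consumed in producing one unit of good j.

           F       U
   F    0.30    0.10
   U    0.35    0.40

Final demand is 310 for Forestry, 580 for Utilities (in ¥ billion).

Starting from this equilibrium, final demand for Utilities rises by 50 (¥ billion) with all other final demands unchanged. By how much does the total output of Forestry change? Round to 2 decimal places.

Δx_F = 12.99

I − A =
  [   0.70    -0.10]
  [  -0.35     0.60]
det(I−A) = (0.70)(0.60) − (-0.10)(-0.35) = 0.3850
adj(I−A) = [[0.60, 0.10], [0.35, 0.70]]
(I − A)⁻¹ = adj(I−A) / det(I−A) ≈
  [   1.5584     0.2597]
  [   0.9091     1.8182]
Δx = (I − A)⁻¹ Δd with Δd having +50 in the Utilities component and 0 elsewhere.
So Δx_F = L_FU · (+50), where L_FU = adj(I−A)_FU / det(I−A) = 0.10 / 0.3850.
Δx_F = 0.10 × (+50) / 0.3850 = 5.00 / 0.3850 ≈ 12.99.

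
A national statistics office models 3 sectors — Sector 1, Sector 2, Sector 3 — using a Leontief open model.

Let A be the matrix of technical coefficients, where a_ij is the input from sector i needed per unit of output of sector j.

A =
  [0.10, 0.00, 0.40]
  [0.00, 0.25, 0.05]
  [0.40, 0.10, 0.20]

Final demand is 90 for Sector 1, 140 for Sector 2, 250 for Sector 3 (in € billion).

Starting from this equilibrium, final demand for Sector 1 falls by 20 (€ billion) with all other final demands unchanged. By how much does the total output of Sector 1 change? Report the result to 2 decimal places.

Δx_1 = -28.64

I − A =
  [   0.90     0.00    -0.40]
  [   0.00     0.75    -0.05]
  [  -0.40    -0.10     0.80]
Cofactors of I−A, C_ij = (−1)^(i+j)·(minor ij) (rows/columns in the sector order above):
  C_11 = (0.75)(0.80) − (-0.05)(-0.10) = 0.5950
  C_12 = −[(0.00)(0.80) − (-0.05)(-0.40)] = 0.0200
  C_13 = (0.00)(-0.10) − (0.75)(-0.40) = 0.3000
  C_21 = −[(0.00)(0.80) − (-0.40)(-0.10)] = 0.0400
  C_22 = (0.90)(0.80) − (-0.40)(-0.40) = 0.5600
  C_23 = −[(0.90)(-0.10) − (0.00)(-0.40)] = 0.0900
  C_31 = (0.00)(-0.05) − (-0.40)(0.75) = 0.3000
  C_32 = −[(0.90)(-0.05) − (-0.40)(0.00)] = 0.0450
  C_33 = (0.90)(0.75) − (0.00)(0.00) = 0.6750
det(I−A) = Σ_j (I−A)_1j·C_1j = (0.90)(0.5950) + (0.00)(0.0200) + (-0.40)(0.3000) = 0.4155
adj(I−A) = Cᵀ =
  [ 0.5950   0.0400   0.3000]
  [ 0.0200   0.5600   0.0450]
  [ 0.3000   0.0900   0.6750]
(I − A)⁻¹ = adj(I−A) / det(I−A) ≈
  [   1.4320     0.0963     0.7220]
  [   0.0481     1.3478     0.1083]
  [   0.7220     0.2166     1.6245]
Δx = (I − A)⁻¹ Δd with Δd having -20 in the Sector 1 component and 0 elsewhere.
So Δx_1 = L_11 · (-20), where L_11 = adj(I−A)_11 / det(I−A) = 0.5950 / 0.4155.
Δx_1 = 0.5950 × (-20) / 0.4155 = -11.90 / 0.4155 ≈ -28.64.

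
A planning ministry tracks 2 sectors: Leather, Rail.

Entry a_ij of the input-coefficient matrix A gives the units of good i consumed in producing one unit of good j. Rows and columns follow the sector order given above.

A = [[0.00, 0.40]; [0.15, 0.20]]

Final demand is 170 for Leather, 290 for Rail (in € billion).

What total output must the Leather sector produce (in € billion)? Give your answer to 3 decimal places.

I − A =
  [   1.00    -0.40]
  [  -0.15     0.80]
det(I−A) = (1.00)(0.80) − (-0.40)(-0.15) = 0.7400
adj(I−A) = [[0.80, 0.40], [0.15, 1.00]]
(I − A)⁻¹ = adj(I−A) / det(I−A) ≈
  [   1.0811     0.5405]
  [   0.2027     1.3514]
x = (I − A)⁻¹ d = adj(I−A)·d / det(I−A), with det(I−A) = 0.7400:
  x_L = (0.80·170 + 0.40·290) / 0.7400 = 252.00 / 0.7400 ≈ 340.541
  x_R = (0.15·170 + 1.00·290) / 0.7400 = 315.50 / 0.7400 ≈ 426.351

x_L = 340.541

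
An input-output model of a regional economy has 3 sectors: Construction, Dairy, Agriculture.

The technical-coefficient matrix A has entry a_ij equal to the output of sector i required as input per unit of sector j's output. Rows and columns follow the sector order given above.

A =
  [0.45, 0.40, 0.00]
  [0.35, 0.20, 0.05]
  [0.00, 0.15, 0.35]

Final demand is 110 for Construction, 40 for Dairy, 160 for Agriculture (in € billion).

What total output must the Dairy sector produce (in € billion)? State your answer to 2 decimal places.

I − A =
  [   0.55    -0.40     0.00]
  [  -0.35     0.80    -0.05]
  [   0.00    -0.15     0.65]
Cofactors of I−A, C_ij = (−1)^(i+j)·(minor ij) (rows/columns in the sector order above):
  C_11 = (0.80)(0.65) − (-0.05)(-0.15) = 0.5125
  C_12 = −[(-0.35)(0.65) − (-0.05)(0.00)] = 0.2275
  C_13 = (-0.35)(-0.15) − (0.80)(0.00) = 0.0525
  C_21 = −[(-0.40)(0.65) − (0.00)(-0.15)] = 0.2600
  C_22 = (0.55)(0.65) − (0.00)(0.00) = 0.3575
  C_23 = −[(0.55)(-0.15) − (-0.40)(0.00)] = 0.0825
  C_31 = (-0.40)(-0.05) − (0.00)(0.80) = 0.0200
  C_32 = −[(0.55)(-0.05) − (0.00)(-0.35)] = 0.0275
  C_33 = (0.55)(0.80) − (-0.40)(-0.35) = 0.3000
det(I−A) = Σ_j (I−A)_1j·C_1j = (0.55)(0.5125) + (-0.40)(0.2275) + (0.00)(0.0525) = 0.190875
adj(I−A) = Cᵀ =
  [ 0.5125   0.2600   0.0200]
  [ 0.2275   0.3575   0.0275]
  [ 0.0525   0.0825   0.3000]
(I − A)⁻¹ = adj(I−A) / det(I−A) ≈
  [   2.6850     1.3621     0.1048]
  [   1.1919     1.8730     0.1441]
  [   0.2750     0.4322     1.5717]
x = (I − A)⁻¹ d = adj(I−A)·d / det(I−A), with det(I−A) = 0.190875:
  x_1 = (0.5125·110 + 0.2600·40 + 0.0200·160) / 0.190875 = 69.975 / 0.190875 ≈ 366.60
  x_2 = (0.2275·110 + 0.3575·40 + 0.0275·160) / 0.190875 = 43.725 / 0.190875 ≈ 229.08
  x_3 = (0.0525·110 + 0.0825·40 + 0.3000·160) / 0.190875 = 57.075 / 0.190875 ≈ 299.02

x_2 = 229.08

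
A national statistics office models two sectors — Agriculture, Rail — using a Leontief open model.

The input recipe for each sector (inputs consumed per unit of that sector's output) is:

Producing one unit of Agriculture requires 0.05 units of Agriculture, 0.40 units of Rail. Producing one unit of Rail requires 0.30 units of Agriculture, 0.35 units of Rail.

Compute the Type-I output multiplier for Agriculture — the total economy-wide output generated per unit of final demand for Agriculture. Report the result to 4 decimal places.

I − A =
  [   0.95    -0.30]
  [  -0.40     0.65]
det(I−A) = (0.95)(0.65) − (-0.30)(-0.40) = 0.4975
adj(I−A) = [[0.65, 0.30], [0.40, 0.95]]
(I − A)⁻¹ = adj(I−A) / det(I−A) ≈
  [   1.30653     0.60302]
  [   0.80402     1.90955]
The output multiplier for sector j is the column-j sum of the Leontief inverse (I − A)⁻¹ = adj(I−A) / det(I−A).
Column 1 of adj(I−A): (0.65, 0.40); det(I−A) = 0.4975.
m_1 = (0.65 + 0.40) / 0.4975 = 1.05 / 0.4975 ≈ 2.1106.

m_1 = 2.1106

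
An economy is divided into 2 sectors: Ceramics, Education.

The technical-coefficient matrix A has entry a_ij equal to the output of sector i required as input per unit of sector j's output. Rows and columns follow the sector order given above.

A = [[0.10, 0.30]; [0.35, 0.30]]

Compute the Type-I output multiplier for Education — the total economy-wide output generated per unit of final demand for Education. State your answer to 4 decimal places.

m_2 = 2.2857

I − A =
  [   0.90    -0.30]
  [  -0.35     0.70]
det(I−A) = (0.90)(0.70) − (-0.30)(-0.35) = 0.5250
adj(I−A) = [[0.70, 0.30], [0.35, 0.90]]
(I − A)⁻¹ = adj(I−A) / det(I−A) ≈
  [   1.33333     0.57143]
  [   0.66667     1.71429]
The output multiplier for sector j is the column-j sum of the Leontief inverse (I − A)⁻¹ = adj(I−A) / det(I−A).
Column 2 of adj(I−A): (0.30, 0.90); det(I−A) = 0.5250.
m_2 = (0.30 + 0.90) / 0.5250 = 1.20 / 0.5250 ≈ 2.2857.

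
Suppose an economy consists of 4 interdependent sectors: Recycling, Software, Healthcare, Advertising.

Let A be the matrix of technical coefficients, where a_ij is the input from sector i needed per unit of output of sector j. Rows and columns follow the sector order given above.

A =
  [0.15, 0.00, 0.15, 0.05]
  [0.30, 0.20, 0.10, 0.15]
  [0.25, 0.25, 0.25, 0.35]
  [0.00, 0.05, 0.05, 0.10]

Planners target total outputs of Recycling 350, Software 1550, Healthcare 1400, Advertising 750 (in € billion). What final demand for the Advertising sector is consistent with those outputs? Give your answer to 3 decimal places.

d_4 = 527.500

I − A =
  [   0.85     0.00    -0.15    -0.05]
  [  -0.30     0.80    -0.10    -0.15]
  [  -0.25    -0.25     0.75    -0.35]
  [   0.00    -0.05    -0.05     0.90]
d = (I − A) x:
  d_1 = (+0.85)·350 + (+0.00)·1550 + (-0.15)·1400 + (-0.05)·750 = 50.000
  d_2 = (-0.30)·350 + (+0.80)·1550 + (-0.10)·1400 + (-0.15)·750 = 882.500
  d_3 = (-0.25)·350 + (-0.25)·1550 + (+0.75)·1400 + (-0.35)·750 = 312.500
  d_4 = (+0.00)·350 + (-0.05)·1550 + (-0.05)·1400 + (+0.90)·750 = 527.500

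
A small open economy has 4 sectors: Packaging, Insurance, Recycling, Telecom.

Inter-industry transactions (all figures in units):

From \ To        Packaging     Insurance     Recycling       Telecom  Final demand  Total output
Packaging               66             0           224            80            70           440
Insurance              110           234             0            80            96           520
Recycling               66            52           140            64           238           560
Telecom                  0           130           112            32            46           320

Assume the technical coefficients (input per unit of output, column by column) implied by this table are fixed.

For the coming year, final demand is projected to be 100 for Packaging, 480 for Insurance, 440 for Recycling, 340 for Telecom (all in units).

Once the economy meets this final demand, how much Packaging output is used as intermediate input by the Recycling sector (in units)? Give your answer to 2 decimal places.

z_PR = 561.28

Technical coefficients a_ij = z_ij / X_j:
  a_PP = 66/440 = 0.15, a_IP = 110/440 = 0.25, a_RP = 66/440 = 0.15, a_TP = 0/440 = 0.00
  a_PI = 0/520 = 0.00, a_II = 234/520 = 0.45, a_RI = 52/520 = 0.10, a_TI = 130/520 = 0.25
  a_PR = 224/560 = 0.40, a_IR = 0/560 = 0.00, a_RR = 140/560 = 0.25, a_TR = 112/560 = 0.20
  a_PT = 80/320 = 0.25, a_IT = 80/320 = 0.25, a_RT = 64/320 = 0.20, a_TT = 32/320 = 0.10
I − A =
  [   0.85     0.00    -0.40    -0.25]
  [  -0.25     0.55     0.00    -0.25]
  [  -0.15    -0.10     0.75    -0.20]
  [   0.00    -0.25    -0.20     0.90]
Compute the cofactors C_ij = (−1)^(i+j)·(3×3 minor ij) of I−A; the adjugate is their transpose:
adj(I−A) = Cᵀ =
  [ 0.297375   0.107875   0.200500   0.157125]
  [ 0.166250   0.478250   0.145000   0.211250]
  [ 0.099875   0.128375   0.352000   0.141625]
  [ 0.068375   0.161375   0.118500   0.307625]
det(I−A) = Σ_j (I−A)_1j·C_1j = (0.85)(0.297375) + (0.00)(0.166250) + (-0.40)(0.099875) + (-0.25)(0.068375) = 0.195725
(I − A)⁻¹ = adj(I−A) / det(I−A) ≈
  [   1.5194     0.5512     1.0244     0.8028]
  [   0.8494     2.4435     0.7408     1.0793]
  [   0.5103     0.6559     1.7984     0.7236]
  [   0.3493     0.8245     0.6054     1.5717]
First solve x = (I − A)⁻¹ d = adj(I−A)·d / det(I−A); in particular x_R = (0.099875·100 + 0.128375·480 + 0.352000·440 + 0.141625·340) / 0.195725 = 274.64 / 0.195725 ≈ 1403.1933.
Intermediate flow from P to R: z_PR = a_PR · x_R = 0.40 × 274.64 / 0.195725 = 109.856 / 0.195725 ≈ 561.28.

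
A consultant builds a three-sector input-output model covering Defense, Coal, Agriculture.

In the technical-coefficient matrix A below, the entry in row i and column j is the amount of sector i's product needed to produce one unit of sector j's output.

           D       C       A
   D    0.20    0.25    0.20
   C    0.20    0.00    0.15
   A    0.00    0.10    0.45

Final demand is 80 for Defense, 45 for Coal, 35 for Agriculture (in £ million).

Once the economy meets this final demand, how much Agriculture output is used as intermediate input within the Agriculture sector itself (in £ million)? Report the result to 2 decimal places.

z_AA = 35.69

I − A =
  [   0.80    -0.25    -0.20]
  [  -0.20     1.00    -0.15]
  [   0.00    -0.10     0.55]
Cofactors of I−A, C_ij = (−1)^(i+j)·(minor ij) (rows/columns in the sector order above):
  C_11 = (1.00)(0.55) − (-0.15)(-0.10) = 0.5350
  C_12 = −[(-0.20)(0.55) − (-0.15)(0.00)] = 0.1100
  C_13 = (-0.20)(-0.10) − (1.00)(0.00) = 0.0200
  C_21 = −[(-0.25)(0.55) − (-0.20)(-0.10)] = 0.1575
  C_22 = (0.80)(0.55) − (-0.20)(0.00) = 0.4400
  C_23 = −[(0.80)(-0.10) − (-0.25)(0.00)] = 0.0800
  C_31 = (-0.25)(-0.15) − (-0.20)(1.00) = 0.2375
  C_32 = −[(0.80)(-0.15) − (-0.20)(-0.20)] = 0.1600
  C_33 = (0.80)(1.00) − (-0.25)(-0.20) = 0.7500
det(I−A) = Σ_j (I−A)_1j·C_1j = (0.80)(0.5350) + (-0.25)(0.1100) + (-0.20)(0.0200) = 0.3965
adj(I−A) = Cᵀ =
  [ 0.5350   0.1575   0.2375]
  [ 0.1100   0.4400   0.1600]
  [ 0.0200   0.0800   0.7500]
(I − A)⁻¹ = adj(I−A) / det(I−A) ≈
  [   1.3493     0.3972     0.5990]
  [   0.2774     1.1097     0.4035]
  [   0.0504     0.2018     1.8916]
First solve x = (I − A)⁻¹ d = adj(I−A)·d / det(I−A); in particular x_A = (0.0200·80 + 0.0800·45 + 0.7500·35) / 0.3965 = 31.45 / 0.3965 ≈ 79.3190.
Intermediate flow from A to A: z_AA = a_AA · x_A = 0.45 × 31.45 / 0.3965 = 14.1525 / 0.3965 ≈ 35.69.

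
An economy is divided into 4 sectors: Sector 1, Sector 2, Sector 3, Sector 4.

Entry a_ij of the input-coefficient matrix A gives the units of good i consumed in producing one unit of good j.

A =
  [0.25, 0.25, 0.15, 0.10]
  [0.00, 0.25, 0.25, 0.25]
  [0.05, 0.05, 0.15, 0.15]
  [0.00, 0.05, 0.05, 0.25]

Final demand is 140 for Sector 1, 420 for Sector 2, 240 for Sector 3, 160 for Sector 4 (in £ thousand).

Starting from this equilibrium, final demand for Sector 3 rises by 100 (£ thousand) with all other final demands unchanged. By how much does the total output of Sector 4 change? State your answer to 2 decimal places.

I − A =
  [   0.75    -0.25    -0.15    -0.10]
  [   0.00     0.75    -0.25    -0.25]
  [  -0.05    -0.05     0.85    -0.15]
  [   0.00    -0.05    -0.05     0.75]
Compute the cofactors C_ij = (−1)^(i+j)·(3×3 minor ij) of I−A; the adjugate is their transpose:
adj(I−A) = Cᵀ =
  [ 0.450000   0.168750   0.137500   0.143750]
  [ 0.010000   0.466625   0.150000   0.186875]
  [ 0.027500   0.043375   0.412500   0.100625]
  [ 0.002500   0.034000   0.037500   0.460000]
det(I−A) = Σ_j (I−A)_1j·C_1j = (0.75)(0.450000) + (-0.25)(0.010000) + (-0.15)(0.027500) + (-0.10)(0.002500) = 0.330625
(I − A)⁻¹ = adj(I−A) / det(I−A) ≈
  [   1.3611     0.5104     0.4159     0.4348]
  [   0.0302     1.4113     0.4537     0.5652]
  [   0.0832     0.1312     1.2476     0.3043]
  [   0.0076     0.1028     0.1134     1.3913]
Δx = (I − A)⁻¹ Δd with Δd having +100 in the Sector 3 component and 0 elsewhere.
So Δx_4 = L_43 · (+100), where L_43 = adj(I−A)_43 / det(I−A) = 0.037500 / 0.330625.
Δx_4 = 0.037500 × (+100) / 0.330625 = 3.75 / 0.330625 ≈ 11.34.

Δx_4 = 11.34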